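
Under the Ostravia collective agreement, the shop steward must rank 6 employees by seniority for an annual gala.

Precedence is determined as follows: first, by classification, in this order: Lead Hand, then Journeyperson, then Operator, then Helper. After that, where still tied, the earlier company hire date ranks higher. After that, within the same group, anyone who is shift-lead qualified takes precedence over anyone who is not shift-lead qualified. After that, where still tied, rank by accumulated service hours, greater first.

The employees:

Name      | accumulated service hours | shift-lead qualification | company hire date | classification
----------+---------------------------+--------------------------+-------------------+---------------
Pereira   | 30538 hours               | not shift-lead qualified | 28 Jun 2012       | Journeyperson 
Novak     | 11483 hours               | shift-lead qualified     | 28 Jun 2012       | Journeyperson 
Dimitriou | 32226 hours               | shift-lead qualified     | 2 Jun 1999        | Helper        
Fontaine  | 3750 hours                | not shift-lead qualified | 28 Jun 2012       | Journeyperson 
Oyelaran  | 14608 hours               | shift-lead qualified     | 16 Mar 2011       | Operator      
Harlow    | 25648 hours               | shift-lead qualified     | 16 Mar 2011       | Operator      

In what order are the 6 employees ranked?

Novak, Pereira, Fontaine, Harlow, Oyelaran, Dimitriou

By classification: Novak, Pereira and Fontaine (Journeyperson); then Harlow and Oyelaran (Operator); then Dimitriou (Helper).
Novak, Pereira and Fontaine all have company hire date 28 Jun 2012, so the next rule applies.
Among Novak, Pereira and Fontaine, shift-lead qualified before not shift-lead qualified: Novak (shift-lead qualified) before Pereira and Fontaine (not shift-lead qualified).
Among Pereira and Fontaine, by accumulated service hours (higher first): Pereira (30538 hours) before Fontaine (3750 hours).
Harlow and Oyelaran both have company hire date 16 Mar 2011, so the next rule applies.
Harlow and Oyelaran are each shift-lead qualified, so the next rule applies.
Among Harlow and Oyelaran, by accumulated service hours (higher first): Harlow (25648 hours) before Oyelaran (14608 hours).
Full order: Novak, Pereira, Fontaine, Harlow, Oyelaran, Dimitriou.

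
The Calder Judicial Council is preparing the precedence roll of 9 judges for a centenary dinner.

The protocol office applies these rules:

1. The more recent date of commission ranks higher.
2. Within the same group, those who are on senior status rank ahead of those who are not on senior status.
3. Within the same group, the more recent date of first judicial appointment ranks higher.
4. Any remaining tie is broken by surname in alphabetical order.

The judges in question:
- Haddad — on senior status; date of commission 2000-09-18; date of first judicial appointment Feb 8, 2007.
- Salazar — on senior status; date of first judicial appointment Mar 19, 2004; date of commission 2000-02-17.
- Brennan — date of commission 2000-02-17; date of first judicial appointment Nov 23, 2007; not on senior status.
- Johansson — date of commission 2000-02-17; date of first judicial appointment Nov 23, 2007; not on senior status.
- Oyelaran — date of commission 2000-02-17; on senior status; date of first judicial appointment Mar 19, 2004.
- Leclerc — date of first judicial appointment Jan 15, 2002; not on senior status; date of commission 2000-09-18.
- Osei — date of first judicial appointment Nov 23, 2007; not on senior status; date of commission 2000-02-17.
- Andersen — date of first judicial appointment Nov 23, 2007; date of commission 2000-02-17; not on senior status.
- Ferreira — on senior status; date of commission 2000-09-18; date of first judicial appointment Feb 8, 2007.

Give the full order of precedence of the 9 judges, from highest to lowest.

Ferreira, Haddad, Leclerc, Oyelaran, Salazar, Andersen, Brennan, Johansson, Osei

By date of commission (later first): Ferreira, Haddad and Leclerc (each 2000-09-18); then Oyelaran, Salazar, Andersen, Brennan, Johansson and Osei (each 2000-02-17).
Among Ferreira, Haddad and Leclerc, on senior status before not on senior status: Ferreira and Haddad (on senior status) before Leclerc (not on senior status).
Ferreira and Haddad both have date of first judicial appointment Feb 8, 2007, so the next rule applies.
Among Ferreira and Haddad, alphabetically by surname: Ferreira before Haddad.
Among Oyelaran, Salazar, Andersen, Brennan, Johansson and Osei, on senior status before not on senior status: Oyelaran and Salazar (on senior status) before Andersen, Brennan, Johansson and Osei (not on senior status).
Oyelaran and Salazar both have date of first judicial appointment Mar 19, 2004, so the next rule applies.
Among Oyelaran and Salazar, alphabetically by surname: Oyelaran before Salazar.
Andersen, Brennan, Johansson and Osei all have date of first judicial appointment Nov 23, 2007, so the next rule applies.
Among Andersen, Brennan, Johansson and Osei, alphabetically by surname: Andersen before Brennan before Johansson before Osei.
Full order: Ferreira, Haddad, Leclerc, Oyelaran, Salazar, Andersen, Brennan, Johansson, Osei.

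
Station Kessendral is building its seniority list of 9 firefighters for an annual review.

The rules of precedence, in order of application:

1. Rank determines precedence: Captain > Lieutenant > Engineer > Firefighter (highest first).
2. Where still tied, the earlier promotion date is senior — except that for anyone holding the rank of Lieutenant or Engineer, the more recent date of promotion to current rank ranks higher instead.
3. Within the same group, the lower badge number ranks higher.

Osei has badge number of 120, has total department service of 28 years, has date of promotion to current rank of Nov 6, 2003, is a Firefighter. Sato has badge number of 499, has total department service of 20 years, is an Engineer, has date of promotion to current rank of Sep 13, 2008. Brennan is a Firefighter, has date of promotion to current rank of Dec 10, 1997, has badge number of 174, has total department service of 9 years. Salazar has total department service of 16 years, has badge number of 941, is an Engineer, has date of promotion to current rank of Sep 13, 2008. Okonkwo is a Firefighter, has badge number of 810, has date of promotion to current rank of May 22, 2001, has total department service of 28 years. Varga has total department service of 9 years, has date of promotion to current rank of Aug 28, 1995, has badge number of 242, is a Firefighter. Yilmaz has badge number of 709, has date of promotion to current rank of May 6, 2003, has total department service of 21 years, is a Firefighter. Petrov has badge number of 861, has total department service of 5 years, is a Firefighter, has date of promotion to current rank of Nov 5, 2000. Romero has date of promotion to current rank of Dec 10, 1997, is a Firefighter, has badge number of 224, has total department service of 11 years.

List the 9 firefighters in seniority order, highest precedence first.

Sato, Salazar, Varga, Brennan, Romero, Petrov, Okonkwo, Yilmaz, Osei

By rank: Sato and Salazar (Engineer); then Varga, Brennan, Romero, Petrov, Okonkwo, Yilmaz and Osei (Firefighter).
Sato and Salazar both have date of promotion to current rank Sep 13, 2008, so the next rule applies.
Among Sato and Salazar, by badge number (lower first): Sato (499) before Salazar (941).
Among Varga, Brennan, Romero, Petrov, Okonkwo, Yilmaz and Osei, by date of promotion to current rank (earlier first): Varga (Aug 28, 1995) before Brennan and Romero (Dec 10, 1997) before Petrov (Nov 5, 2000) before Okonkwo (May 22, 2001) before Yilmaz (May 6, 2003) before Osei (Nov 6, 2003).
Among Brennan and Romero, by badge number (lower first): Brennan (174) before Romero (224).
Full order: Sato, Salazar, Varga, Brennan, Romero, Petrov, Okonkwo, Yilmaz, Osei.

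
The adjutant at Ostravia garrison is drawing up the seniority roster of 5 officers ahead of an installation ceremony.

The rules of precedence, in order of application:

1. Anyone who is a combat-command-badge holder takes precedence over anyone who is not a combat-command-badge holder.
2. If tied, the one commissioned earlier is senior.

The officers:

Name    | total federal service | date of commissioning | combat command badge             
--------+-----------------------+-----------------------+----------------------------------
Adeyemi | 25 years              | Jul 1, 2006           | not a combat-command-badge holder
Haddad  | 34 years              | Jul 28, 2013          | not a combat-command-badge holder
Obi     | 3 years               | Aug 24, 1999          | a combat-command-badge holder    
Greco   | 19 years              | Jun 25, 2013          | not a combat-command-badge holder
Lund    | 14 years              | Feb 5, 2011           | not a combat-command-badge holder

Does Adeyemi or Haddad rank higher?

By the first rule: Obi (a combat-command-badge holder); then Adeyemi, Lund, Greco and Haddad (each not a combat-command-badge holder).
Among Adeyemi, Lund, Greco and Haddad, by date of commissioning (earlier first): Adeyemi (Jul 1, 2006) before Lund (Feb 5, 2011) before Greco (Jun 25, 2013) before Haddad (Jul 28, 2013).
So Adeyemi takes precedence.

Adeyemi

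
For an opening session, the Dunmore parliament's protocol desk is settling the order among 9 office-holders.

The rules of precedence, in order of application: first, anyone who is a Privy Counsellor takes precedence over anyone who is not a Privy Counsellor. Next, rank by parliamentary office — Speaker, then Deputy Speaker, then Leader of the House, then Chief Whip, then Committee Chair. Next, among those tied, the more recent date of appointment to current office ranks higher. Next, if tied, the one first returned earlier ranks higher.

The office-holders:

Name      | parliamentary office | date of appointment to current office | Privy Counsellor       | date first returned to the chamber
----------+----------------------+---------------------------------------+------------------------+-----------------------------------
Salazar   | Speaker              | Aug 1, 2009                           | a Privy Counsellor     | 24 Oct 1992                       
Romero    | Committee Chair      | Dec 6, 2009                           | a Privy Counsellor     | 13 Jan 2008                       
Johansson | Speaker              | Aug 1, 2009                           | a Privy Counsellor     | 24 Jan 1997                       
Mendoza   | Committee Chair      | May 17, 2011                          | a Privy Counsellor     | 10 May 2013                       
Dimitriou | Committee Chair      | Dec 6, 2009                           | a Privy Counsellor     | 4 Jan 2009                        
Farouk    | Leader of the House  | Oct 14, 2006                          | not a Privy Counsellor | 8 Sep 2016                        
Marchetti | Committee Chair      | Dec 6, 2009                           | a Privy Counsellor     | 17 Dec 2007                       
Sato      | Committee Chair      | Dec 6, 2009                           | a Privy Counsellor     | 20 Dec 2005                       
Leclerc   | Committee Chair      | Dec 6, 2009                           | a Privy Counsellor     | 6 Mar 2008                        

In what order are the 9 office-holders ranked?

By the first rule: Salazar, Johansson, Mendoza, Sato, Marchetti, Romero, Leclerc and Dimitriou (each a Privy Counsellor); then Farouk (not a Privy Counsellor).
Among Salazar, Johansson, Mendoza, Sato, Marchetti, Romero, Leclerc and Dimitriou, by parliamentary office: Salazar and Johansson (Speaker) before Mendoza, Sato, Marchetti, Romero, Leclerc and Dimitriou (Committee Chair).
Salazar and Johansson both have date of appointment to current office Aug 1, 2009, so the next rule applies.
Among Salazar and Johansson, by date first returned to the chamber (earlier first): Salazar (24 Oct 1992) before Johansson (24 Jan 1997).
Among Mendoza, Sato, Marchetti, Romero, Leclerc and Dimitriou, by date of appointment to current office (later first): Mendoza (May 17, 2011) before Sato, Marchetti, Romero, Leclerc and Dimitriou (Dec 6, 2009).
Among Sato, Marchetti, Romero, Leclerc and Dimitriou, by date first returned to the chamber (earlier first): Sato (20 Dec 2005) before Marchetti (17 Dec 2007) before Romero (13 Jan 2008) before Leclerc (6 Mar 2008) before Dimitriou (4 Jan 2009).
Full order: Salazar, Johansson, Mendoza, Sato, Marchetti, Romero, Leclerc, Dimitriou, Farouk.

Salazar, Johansson, Mendoza, Sato, Marchetti, Romero, Leclerc, Dimitriou, Farouk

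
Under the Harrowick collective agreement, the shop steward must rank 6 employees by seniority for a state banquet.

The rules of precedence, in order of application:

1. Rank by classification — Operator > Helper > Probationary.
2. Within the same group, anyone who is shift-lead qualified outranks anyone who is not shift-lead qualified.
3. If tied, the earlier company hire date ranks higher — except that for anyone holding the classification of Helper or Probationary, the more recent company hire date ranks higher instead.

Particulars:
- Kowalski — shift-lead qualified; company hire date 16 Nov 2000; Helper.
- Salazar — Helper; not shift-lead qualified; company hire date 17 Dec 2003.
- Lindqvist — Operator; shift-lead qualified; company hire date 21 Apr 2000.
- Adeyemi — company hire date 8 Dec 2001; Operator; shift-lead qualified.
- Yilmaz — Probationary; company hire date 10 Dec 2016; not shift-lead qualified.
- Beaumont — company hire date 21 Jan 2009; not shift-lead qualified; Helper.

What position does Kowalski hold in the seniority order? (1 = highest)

By classification: Lindqvist and Adeyemi (Operator); then Kowalski, Beaumont and Salazar (Helper); then Yilmaz (Probationary).
Lindqvist and Adeyemi are each shift-lead qualified, so the next rule applies.
Among Lindqvist and Adeyemi, by company hire date (earlier first): Lindqvist (21 Apr 2000) before Adeyemi (8 Dec 2001).
Among Kowalski, Beaumont and Salazar, shift-lead qualified before not shift-lead qualified: Kowalski (shift-lead qualified) before Beaumont and Salazar (not shift-lead qualified).
Among Beaumont and Salazar, by company hire date (later first) (reversed rule for this group): Beaumont (21 Jan 2009) before Salazar (17 Dec 2003).
Order: Lindqvist, Adeyemi, Kowalski, Beaumont, Salazar, Yilmaz. So position 3.

3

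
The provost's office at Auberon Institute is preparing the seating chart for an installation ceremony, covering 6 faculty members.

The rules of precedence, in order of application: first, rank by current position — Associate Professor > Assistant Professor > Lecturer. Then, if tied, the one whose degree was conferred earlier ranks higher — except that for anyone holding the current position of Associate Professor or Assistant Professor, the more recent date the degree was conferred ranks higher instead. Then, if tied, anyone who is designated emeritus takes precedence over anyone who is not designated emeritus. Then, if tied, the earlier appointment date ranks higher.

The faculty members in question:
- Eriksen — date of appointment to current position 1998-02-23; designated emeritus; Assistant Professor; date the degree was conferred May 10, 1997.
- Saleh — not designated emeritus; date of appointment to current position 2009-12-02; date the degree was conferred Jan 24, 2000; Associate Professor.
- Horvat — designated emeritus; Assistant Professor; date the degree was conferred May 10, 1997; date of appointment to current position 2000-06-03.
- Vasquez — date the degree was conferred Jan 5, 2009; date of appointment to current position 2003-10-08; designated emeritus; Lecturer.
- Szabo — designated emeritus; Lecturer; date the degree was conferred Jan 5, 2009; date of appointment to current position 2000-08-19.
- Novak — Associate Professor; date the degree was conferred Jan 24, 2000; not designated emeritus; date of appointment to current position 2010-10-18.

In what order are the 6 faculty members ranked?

Saleh, Novak, Eriksen, Horvat, Szabo, Vasquez

By current position: Saleh and Novak (Associate Professor); then Eriksen and Horvat (Assistant Professor); then Szabo and Vasquez (Lecturer).
Saleh and Novak both have date the degree was conferred Jan 24, 2000, so the next rule applies.
Saleh and Novak are each not designated emeritus, so the next rule applies.
Among Saleh and Novak, by date of appointment to current position (earlier first): Saleh (2009-12-02) before Novak (2010-10-18).
Eriksen and Horvat both have date the degree was conferred May 10, 1997, so the next rule applies.
Eriksen and Horvat are each designated emeritus, so the next rule applies.
Among Eriksen and Horvat, by date of appointment to current position (earlier first): Eriksen (1998-02-23) before Horvat (2000-06-03).
Szabo and Vasquez both have date the degree was conferred Jan 5, 2009, so the next rule applies.
Szabo and Vasquez are each designated emeritus, so the next rule applies.
Among Szabo and Vasquez, by date of appointment to current position (earlier first): Szabo (2000-08-19) before Vasquez (2003-10-08).
Full order: Saleh, Novak, Eriksen, Horvat, Szabo, Vasquez.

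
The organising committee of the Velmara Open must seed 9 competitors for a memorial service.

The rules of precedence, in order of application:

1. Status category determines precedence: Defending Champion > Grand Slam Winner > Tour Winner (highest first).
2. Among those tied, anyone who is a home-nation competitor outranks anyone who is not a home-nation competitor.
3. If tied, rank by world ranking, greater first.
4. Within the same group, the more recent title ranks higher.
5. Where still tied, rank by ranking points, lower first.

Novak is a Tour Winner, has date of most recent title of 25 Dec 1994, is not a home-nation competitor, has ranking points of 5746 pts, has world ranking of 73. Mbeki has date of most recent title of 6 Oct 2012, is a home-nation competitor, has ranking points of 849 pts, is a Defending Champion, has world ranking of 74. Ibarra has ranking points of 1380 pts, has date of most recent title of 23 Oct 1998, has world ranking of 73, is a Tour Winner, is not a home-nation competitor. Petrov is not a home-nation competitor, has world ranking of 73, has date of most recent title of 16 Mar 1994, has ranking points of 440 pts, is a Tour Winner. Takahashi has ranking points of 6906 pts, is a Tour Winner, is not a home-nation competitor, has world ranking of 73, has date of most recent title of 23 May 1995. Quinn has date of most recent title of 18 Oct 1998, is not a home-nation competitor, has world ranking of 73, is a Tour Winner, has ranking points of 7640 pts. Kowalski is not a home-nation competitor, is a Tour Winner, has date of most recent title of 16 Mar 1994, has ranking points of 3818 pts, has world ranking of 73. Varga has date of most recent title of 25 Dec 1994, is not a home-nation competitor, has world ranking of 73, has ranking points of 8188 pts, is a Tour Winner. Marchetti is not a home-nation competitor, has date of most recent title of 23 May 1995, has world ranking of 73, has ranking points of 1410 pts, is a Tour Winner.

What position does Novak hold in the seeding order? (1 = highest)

6

By status category: Mbeki (Defending Champion); then Ibarra, Quinn, Marchetti, Takahashi, Novak, Varga, Petrov and Kowalski (Tour Winner).
Ibarra, Quinn, Marchetti, Takahashi, Novak, Varga, Petrov and Kowalski are each not a home-nation competitor, so the next rule applies.
Ibarra, Quinn, Marchetti, Takahashi, Novak, Varga, Petrov and Kowalski all have world ranking 73, so the next rule applies.
Among Ibarra, Quinn, Marchetti, Takahashi, Novak, Varga, Petrov and Kowalski, by date of most recent title (later first): Ibarra (23 Oct 1998) before Quinn (18 Oct 1998) before Marchetti and Takahashi (23 May 1995) before Novak and Varga (25 Dec 1994) before Petrov and Kowalski (16 Mar 1994).
Among Marchetti and Takahashi, by ranking points (lower first): Marchetti (1410 pts) before Takahashi (6906 pts).
Among Novak and Varga, by ranking points (lower first): Novak (5746 pts) before Varga (8188 pts).
Among Petrov and Kowalski, by ranking points (lower first): Petrov (440 pts) before Kowalski (3818 pts).
Order: Mbeki, Ibarra, Quinn, Marchetti, Takahashi, Novak, Varga, Petrov, Kowalski. So position 6.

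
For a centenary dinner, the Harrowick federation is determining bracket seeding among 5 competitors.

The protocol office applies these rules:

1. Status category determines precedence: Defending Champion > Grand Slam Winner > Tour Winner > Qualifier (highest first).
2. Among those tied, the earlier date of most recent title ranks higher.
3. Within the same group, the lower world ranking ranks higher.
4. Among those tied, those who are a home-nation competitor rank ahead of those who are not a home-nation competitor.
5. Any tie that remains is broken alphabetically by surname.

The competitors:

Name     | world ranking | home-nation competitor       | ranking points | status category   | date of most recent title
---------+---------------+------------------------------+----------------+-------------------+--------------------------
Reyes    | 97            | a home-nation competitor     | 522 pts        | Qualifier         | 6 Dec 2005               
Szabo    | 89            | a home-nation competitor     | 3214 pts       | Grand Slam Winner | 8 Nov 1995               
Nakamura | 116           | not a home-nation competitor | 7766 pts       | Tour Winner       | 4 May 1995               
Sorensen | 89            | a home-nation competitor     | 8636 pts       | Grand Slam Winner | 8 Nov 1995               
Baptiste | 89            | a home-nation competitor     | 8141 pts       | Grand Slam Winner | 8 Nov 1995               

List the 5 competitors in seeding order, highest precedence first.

Baptiste, Sorensen, Szabo, Nakamura, Reyes

By status category: Baptiste, Sorensen and Szabo (Grand Slam Winner); then Nakamura (Tour Winner); then Reyes (Qualifier).
Baptiste, Sorensen and Szabo all have date of most recent title 8 Nov 1995, so the next rule applies.
Baptiste, Sorensen and Szabo all have world ranking 89, so the next rule applies.
Baptiste, Sorensen and Szabo are each a home-nation competitor, so the next rule applies.
Among Baptiste, Sorensen and Szabo, alphabetically by surname: Baptiste before Sorensen before Szabo.
Full order: Baptiste, Sorensen, Szabo, Nakamura, Reyes.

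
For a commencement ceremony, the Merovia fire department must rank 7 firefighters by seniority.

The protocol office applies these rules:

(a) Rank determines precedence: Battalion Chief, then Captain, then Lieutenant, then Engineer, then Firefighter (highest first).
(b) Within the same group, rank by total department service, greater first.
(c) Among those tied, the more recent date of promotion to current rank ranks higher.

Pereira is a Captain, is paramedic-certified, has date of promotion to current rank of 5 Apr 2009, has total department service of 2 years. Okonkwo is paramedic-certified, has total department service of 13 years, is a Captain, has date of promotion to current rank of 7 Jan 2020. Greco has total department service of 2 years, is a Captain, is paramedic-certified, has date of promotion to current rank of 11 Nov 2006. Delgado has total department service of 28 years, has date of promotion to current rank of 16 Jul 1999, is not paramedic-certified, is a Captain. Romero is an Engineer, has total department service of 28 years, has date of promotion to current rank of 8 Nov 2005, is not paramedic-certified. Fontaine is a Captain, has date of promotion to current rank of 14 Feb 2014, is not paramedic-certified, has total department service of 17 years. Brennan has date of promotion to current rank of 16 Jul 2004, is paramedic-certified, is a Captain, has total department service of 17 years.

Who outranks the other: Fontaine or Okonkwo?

By rank: Delgado, Fontaine, Brennan, Okonkwo, Pereira and Greco (Captain); then Romero (Engineer).
Among Delgado, Fontaine, Brennan, Okonkwo, Pereira and Greco, by total department service (higher first): Delgado (28 years) before Fontaine and Brennan (17 years) before Okonkwo (13 years) before Pereira and Greco (2 years).
Among Fontaine and Brennan, by date of promotion to current rank (later first): Fontaine (14 Feb 2014) before Brennan (16 Jul 2004).
Among Pereira and Greco, by date of promotion to current rank (later first): Pereira (5 Apr 2009) before Greco (11 Nov 2006).
So Fontaine takes precedence.

Fontaine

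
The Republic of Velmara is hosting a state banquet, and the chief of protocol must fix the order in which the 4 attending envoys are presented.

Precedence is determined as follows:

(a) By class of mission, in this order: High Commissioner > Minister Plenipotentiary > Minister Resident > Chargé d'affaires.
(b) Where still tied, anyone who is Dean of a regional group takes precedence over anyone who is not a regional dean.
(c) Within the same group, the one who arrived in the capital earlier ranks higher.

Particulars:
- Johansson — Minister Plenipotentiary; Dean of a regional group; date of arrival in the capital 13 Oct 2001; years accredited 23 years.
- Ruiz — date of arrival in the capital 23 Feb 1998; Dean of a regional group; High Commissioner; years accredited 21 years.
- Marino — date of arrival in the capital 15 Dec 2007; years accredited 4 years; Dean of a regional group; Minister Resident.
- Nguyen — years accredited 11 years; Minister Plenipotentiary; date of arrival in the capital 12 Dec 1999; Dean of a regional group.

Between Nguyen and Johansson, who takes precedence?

By class of mission: Ruiz (High Commissioner); then Nguyen and Johansson (Minister Plenipotentiary); then Marino (Minister Resident).
Nguyen and Johansson are each Dean of a regional group, so the next rule applies.
Among Nguyen and Johansson, by date of arrival in the capital (earlier first): Nguyen (12 Dec 1999) before Johansson (13 Oct 2001).
So Nguyen takes precedence.

Nguyen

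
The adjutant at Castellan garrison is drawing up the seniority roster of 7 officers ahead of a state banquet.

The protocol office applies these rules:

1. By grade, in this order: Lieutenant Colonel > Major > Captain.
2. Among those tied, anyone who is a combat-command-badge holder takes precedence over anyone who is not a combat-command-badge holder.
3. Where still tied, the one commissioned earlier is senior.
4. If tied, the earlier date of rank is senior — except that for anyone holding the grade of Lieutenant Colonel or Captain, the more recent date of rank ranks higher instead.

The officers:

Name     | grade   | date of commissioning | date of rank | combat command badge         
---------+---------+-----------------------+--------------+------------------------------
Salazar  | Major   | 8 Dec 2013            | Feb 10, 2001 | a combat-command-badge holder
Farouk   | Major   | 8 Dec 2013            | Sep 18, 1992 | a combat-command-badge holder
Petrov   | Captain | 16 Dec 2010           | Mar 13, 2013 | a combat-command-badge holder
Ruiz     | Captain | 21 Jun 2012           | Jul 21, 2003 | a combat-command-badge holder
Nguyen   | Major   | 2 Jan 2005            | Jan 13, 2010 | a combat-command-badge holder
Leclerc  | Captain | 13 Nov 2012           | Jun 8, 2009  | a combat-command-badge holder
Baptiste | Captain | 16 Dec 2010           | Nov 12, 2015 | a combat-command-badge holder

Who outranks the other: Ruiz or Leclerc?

Ruiz

By grade: Nguyen, Farouk and Salazar (Major); then Baptiste, Petrov, Ruiz and Leclerc (Captain).
Nguyen, Farouk and Salazar are each a combat-command-badge holder, so the next rule applies.
Among Nguyen, Farouk and Salazar, by date of commissioning (earlier first): Nguyen (2 Jan 2005) before Farouk and Salazar (8 Dec 2013).
Among Farouk and Salazar, by date of rank (earlier first): Farouk (Sep 18, 1992) before Salazar (Feb 10, 2001).
Baptiste, Petrov, Ruiz and Leclerc are each a combat-command-badge holder, so the next rule applies.
Among Baptiste, Petrov, Ruiz and Leclerc, by date of commissioning (earlier first): Baptiste and Petrov (16 Dec 2010) before Ruiz (21 Jun 2012) before Leclerc (13 Nov 2012).
Among Baptiste and Petrov, by date of rank (later first) (reversed rule for this group): Baptiste (Nov 12, 2015) before Petrov (Mar 13, 2013).
So Ruiz takes precedence.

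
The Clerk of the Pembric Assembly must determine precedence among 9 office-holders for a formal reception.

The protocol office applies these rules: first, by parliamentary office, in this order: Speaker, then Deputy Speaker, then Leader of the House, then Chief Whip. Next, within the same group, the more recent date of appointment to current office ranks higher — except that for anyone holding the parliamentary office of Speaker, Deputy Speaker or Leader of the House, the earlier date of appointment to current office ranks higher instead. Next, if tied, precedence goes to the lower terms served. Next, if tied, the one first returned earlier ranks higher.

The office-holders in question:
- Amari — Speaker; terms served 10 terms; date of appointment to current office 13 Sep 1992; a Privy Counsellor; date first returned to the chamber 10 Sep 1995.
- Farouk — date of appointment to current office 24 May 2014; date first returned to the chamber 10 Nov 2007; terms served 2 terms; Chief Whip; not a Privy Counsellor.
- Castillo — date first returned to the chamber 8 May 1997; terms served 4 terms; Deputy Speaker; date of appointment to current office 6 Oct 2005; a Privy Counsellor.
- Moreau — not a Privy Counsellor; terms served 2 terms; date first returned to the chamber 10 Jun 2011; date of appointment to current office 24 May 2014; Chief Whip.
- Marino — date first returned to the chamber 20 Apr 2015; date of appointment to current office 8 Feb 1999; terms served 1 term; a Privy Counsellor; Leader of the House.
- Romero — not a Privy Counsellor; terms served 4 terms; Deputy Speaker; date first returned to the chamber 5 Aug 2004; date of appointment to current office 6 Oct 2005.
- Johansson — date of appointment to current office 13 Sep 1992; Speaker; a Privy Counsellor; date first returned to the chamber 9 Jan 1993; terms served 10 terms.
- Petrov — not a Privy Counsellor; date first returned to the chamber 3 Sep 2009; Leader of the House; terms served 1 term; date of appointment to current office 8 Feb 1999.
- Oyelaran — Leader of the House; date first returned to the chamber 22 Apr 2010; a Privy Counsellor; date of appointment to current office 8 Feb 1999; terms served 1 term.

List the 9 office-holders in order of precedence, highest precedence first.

Johansson, Amari, Castillo, Romero, Petrov, Oyelaran, Marino, Farouk, Moreau

By parliamentary office: Johansson and Amari (Speaker); then Castillo and Romero (Deputy Speaker); then Petrov, Oyelaran and Marino (Leader of the House); then Farouk and Moreau (Chief Whip).
Johansson and Amari both have date of appointment to current office 13 Sep 1992, so the next rule applies.
Johansson and Amari both have terms served 10 terms, so the next rule applies.
Among Johansson and Amari, by date first returned to the chamber (earlier first): Johansson (9 Jan 1993) before Amari (10 Sep 1995).
Castillo and Romero both have date of appointment to current office 6 Oct 2005, so the next rule applies.
Castillo and Romero both have terms served 4 terms, so the next rule applies.
Among Castillo and Romero, by date first returned to the chamber (earlier first): Castillo (8 May 1997) before Romero (5 Aug 2004).
Petrov, Oyelaran and Marino all have date of appointment to current office 8 Feb 1999, so the next rule applies.
Petrov, Oyelaran and Marino all have terms served 1 term, so the next rule applies.
Among Petrov, Oyelaran and Marino, by date first returned to the chamber (earlier first): Petrov (3 Sep 2009) before Oyelaran (22 Apr 2010) before Marino (20 Apr 2015).
Farouk and Moreau both have date of appointment to current office 24 May 2014, so the next rule applies.
Farouk and Moreau both have terms served 2 terms, so the next rule applies.
Among Farouk and Moreau, by date first returned to the chamber (earlier first): Farouk (10 Nov 2007) before Moreau (10 Jun 2011).
Full order: Johansson, Amari, Castillo, Romero, Petrov, Oyelaran, Marino, Farouk, Moreau.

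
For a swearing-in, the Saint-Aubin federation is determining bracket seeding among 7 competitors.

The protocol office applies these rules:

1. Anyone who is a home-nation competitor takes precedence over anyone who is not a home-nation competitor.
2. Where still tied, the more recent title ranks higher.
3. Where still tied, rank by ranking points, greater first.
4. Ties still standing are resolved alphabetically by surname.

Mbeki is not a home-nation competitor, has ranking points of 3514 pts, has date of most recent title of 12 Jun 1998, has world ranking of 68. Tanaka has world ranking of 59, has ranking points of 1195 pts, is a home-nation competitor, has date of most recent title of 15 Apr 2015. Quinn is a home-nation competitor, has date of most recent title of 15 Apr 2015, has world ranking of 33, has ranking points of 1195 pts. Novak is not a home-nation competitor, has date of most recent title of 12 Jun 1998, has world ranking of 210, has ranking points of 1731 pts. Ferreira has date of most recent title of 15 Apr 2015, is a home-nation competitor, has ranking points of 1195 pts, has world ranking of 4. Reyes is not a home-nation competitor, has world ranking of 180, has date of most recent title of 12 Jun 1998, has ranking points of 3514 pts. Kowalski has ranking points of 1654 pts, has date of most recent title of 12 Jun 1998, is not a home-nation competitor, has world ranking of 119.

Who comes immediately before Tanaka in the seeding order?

Quinn

By the first rule: Ferreira, Quinn and Tanaka (each a home-nation competitor); then Mbeki, Reyes, Novak and Kowalski (each not a home-nation competitor).
Ferreira, Quinn and Tanaka all have date of most recent title 15 Apr 2015, so the next rule applies.
Ferreira, Quinn and Tanaka all have ranking points 1195 pts, so the next rule applies.
Among Ferreira, Quinn and Tanaka, alphabetically by surname: Ferreira before Quinn before Tanaka.
Mbeki, Reyes, Novak and Kowalski all have date of most recent title 12 Jun 1998, so the next rule applies.
Among Mbeki, Reyes, Novak and Kowalski, by ranking points (higher first): Mbeki and Reyes (3514 pts) before Novak (1731 pts) before Kowalski (1654 pts).
Among Mbeki and Reyes, alphabetically by surname: Mbeki before Reyes.
Order: Ferreira, Quinn, Tanaka, Mbeki, Reyes, Novak, Kowalski.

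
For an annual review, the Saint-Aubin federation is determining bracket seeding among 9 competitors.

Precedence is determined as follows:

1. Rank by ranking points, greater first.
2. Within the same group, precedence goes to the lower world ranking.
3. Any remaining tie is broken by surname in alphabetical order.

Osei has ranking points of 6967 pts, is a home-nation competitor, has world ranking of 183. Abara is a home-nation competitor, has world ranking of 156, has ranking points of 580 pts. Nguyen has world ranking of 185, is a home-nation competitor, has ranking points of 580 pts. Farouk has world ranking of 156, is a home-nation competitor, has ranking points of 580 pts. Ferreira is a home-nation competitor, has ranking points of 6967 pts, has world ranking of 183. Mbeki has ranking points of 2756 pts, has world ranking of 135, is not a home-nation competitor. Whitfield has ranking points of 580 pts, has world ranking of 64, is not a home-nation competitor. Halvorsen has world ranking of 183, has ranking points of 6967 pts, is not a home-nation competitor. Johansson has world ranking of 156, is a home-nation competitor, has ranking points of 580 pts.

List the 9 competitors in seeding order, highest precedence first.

By ranking points (higher first): Ferreira, Halvorsen and Osei (each 6967 pts); then Mbeki (2756 pts); then Whitfield, Abara, Farouk, Johansson and Nguyen (each 580 pts).
Ferreira, Halvorsen and Osei all have world ranking 183, so the next rule applies.
Among Ferreira, Halvorsen and Osei, alphabetically by surname: Ferreira before Halvorsen before Osei.
Among Whitfield, Abara, Farouk, Johansson and Nguyen, by world ranking (lower first): Whitfield (64) before Abara, Farouk and Johansson (156) before Nguyen (185).
Among Abara, Farouk and Johansson, alphabetically by surname: Abara before Farouk before Johansson.
Full order: Ferreira, Halvorsen, Osei, Mbeki, Whitfield, Abara, Farouk, Johansson, Nguyen.

Ferreira, Halvorsen, Osei, Mbeki, Whitfield, Abara, Farouk, Johansson, Nguyen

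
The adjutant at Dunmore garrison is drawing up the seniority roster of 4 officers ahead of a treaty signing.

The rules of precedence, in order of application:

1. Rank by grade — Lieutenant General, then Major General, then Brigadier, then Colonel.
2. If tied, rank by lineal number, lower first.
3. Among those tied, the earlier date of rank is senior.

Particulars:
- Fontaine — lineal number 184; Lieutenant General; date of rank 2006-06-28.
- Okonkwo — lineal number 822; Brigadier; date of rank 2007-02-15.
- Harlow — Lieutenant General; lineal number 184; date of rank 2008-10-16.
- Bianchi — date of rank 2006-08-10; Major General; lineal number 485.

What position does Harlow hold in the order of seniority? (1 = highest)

By grade: Fontaine and Harlow (Lieutenant General); then Bianchi (Major General); then Okonkwo (Brigadier).
Fontaine and Harlow both have lineal number 184, so the next rule applies.
Among Fontaine and Harlow, by date of rank (earlier first): Fontaine (2006-06-28) before Harlow (2008-10-16).
Order: Fontaine, Harlow, Bianchi, Okonkwo. So position 2.

2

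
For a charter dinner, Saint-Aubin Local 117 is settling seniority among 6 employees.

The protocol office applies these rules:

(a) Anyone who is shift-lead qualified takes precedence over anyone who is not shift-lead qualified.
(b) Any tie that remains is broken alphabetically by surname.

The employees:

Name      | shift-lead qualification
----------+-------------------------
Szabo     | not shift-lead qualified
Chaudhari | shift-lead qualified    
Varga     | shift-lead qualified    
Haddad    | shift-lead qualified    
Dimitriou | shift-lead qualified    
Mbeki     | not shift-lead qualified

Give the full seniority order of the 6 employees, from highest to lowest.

Chaudhari, Dimitriou, Haddad, Varga, Mbeki, Szabo

By the first rule: Chaudhari, Dimitriou, Haddad and Varga (each shift-lead qualified); then Mbeki and Szabo (both not shift-lead qualified).
Among Chaudhari, Dimitriou, Haddad and Varga, alphabetically by surname: Chaudhari before Dimitriou before Haddad before Varga.
Among Mbeki and Szabo, alphabetically by surname: Mbeki before Szabo.
Full order: Chaudhari, Dimitriou, Haddad, Varga, Mbeki, Szabo.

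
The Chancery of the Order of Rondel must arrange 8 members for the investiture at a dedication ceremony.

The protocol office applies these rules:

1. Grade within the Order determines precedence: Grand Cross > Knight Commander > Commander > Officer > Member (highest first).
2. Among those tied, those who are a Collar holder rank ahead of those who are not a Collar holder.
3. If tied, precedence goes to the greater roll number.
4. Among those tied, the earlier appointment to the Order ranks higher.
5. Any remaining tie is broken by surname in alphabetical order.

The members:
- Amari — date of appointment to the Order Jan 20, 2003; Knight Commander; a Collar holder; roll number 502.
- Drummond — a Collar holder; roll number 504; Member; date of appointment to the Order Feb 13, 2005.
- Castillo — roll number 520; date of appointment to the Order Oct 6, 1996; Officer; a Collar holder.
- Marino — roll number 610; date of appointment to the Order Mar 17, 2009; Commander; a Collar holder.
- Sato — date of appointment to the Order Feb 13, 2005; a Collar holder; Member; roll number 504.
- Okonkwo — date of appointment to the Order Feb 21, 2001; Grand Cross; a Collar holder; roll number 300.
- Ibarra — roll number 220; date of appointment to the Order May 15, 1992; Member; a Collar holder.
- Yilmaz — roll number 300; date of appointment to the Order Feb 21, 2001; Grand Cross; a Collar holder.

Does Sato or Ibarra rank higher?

By grade within the Order: Okonkwo and Yilmaz (Grand Cross); then Amari (Knight Commander); then Marino (Commander); then Castillo (Officer); then Drummond, Sato and Ibarra (Member).
Okonkwo and Yilmaz are each a Collar holder, so the next rule applies.
Okonkwo and Yilmaz both have roll number 300, so the next rule applies.
Okonkwo and Yilmaz both have date of appointment to the Order Feb 21, 2001, so the next rule applies.
Among Okonkwo and Yilmaz, alphabetically by surname: Okonkwo before Yilmaz.
Drummond, Sato and Ibarra are each a Collar holder, so the next rule applies.
Among Drummond, Sato and Ibarra, by roll number (higher first): Drummond and Sato (504) before Ibarra (220).
Drummond and Sato both have date of appointment to the Order Feb 13, 2005, so the next rule applies.
Among Drummond and Sato, alphabetically by surname: Drummond before Sato.
So Sato takes precedence.

Sato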